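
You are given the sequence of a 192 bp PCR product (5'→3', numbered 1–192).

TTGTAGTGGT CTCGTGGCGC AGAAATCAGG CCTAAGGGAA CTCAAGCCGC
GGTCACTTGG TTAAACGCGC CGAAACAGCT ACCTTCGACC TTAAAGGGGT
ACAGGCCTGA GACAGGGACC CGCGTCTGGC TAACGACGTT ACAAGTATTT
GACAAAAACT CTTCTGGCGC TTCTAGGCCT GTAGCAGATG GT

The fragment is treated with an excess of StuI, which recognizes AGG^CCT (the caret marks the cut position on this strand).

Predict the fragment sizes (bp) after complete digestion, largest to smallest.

StuI sites (AGGCCT) start at positions 28, 103, 175.
StuI cuts after base 3 of each site, so after positions 30, 105, 177.
Linear molecule, 3 cuts → 4 fragments:
  1–30 → 30 bp
  31–105 → 75 bp
  106–177 → 72 bp
  178–192 → 15 bp
Sorted largest to smallest: 75, 72, 30, 15 bp.

75, 72, 30, 15 bp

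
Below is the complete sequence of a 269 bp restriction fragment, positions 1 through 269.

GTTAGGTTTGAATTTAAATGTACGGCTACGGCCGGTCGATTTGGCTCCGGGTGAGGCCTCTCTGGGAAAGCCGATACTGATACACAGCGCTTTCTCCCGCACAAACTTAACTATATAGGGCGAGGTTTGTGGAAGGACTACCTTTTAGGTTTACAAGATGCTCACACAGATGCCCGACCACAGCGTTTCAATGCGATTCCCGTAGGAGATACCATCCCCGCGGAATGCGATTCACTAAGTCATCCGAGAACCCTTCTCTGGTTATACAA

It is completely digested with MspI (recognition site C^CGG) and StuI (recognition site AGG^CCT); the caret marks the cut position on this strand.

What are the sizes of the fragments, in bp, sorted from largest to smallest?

MspI sites (CCGG) start at positions 32, 47.
MspI cuts after the first base of each site, so after positions 32, 47.
The StuI site (AGGCCT) starts at position 54.
StuI cuts after base 3 of each site, so after position 56.
Combined cut positions: 32, 47, 56.
Linear molecule, 3 cuts → 4 fragments:
  1–32 → 32 bp
  33–47 → 15 bp
  48–56 → 9 bp
  57–269 → 213 bp
Sorted largest to smallest: 213, 32, 15, 9 bp.

213, 32, 15, 9 bp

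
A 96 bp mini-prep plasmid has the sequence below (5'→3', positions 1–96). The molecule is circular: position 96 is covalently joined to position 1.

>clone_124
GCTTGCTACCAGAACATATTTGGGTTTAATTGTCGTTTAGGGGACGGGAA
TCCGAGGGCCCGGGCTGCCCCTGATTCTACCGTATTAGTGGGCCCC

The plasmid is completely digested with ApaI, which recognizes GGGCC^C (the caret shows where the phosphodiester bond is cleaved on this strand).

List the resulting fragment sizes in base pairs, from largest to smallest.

62, 34 bp

ApaI sites (GGGCCC) start at positions 56, 90.
ApaI cuts after base 5 of each site (before the last base), so after positions 60, 94.
Circular molecule, 2 cuts → 2 fragments:
  61–94 → 34 bp
  95–96 then 1–60 → 2 + 60 = 62 bp
Sorted largest to smallest: 62, 34 bp.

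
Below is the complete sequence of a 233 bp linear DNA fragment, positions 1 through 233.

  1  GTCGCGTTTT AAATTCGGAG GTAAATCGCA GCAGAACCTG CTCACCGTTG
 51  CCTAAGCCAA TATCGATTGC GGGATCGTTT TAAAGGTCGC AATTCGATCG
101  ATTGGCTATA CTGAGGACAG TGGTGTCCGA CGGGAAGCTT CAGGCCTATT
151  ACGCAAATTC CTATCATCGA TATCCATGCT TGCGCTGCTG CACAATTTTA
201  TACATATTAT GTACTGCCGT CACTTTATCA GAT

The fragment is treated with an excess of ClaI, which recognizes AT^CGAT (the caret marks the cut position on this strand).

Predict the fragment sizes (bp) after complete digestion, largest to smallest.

ClaI sites (ATCGAT) start at positions 62, 97, 166.
ClaI cuts after base 2 of each site, so after positions 63, 98, 167.
Linear molecule, 3 cuts → 4 fragments:
  1–63 → 63 bp
  64–98 → 35 bp
  99–167 → 69 bp
  168–233 → 66 bp
Sorted largest to smallest: 69, 66, 63, 35 bp.

69, 66, 63, 35 bp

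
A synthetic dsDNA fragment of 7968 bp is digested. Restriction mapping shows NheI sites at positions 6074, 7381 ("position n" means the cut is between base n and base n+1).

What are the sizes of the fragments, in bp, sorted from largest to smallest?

Linear molecule, 2 cuts → 3 fragments:
  6074 − 0 = 6074 bp
  7381 − 6074 = 1307 bp
  7968 − 7381 = 587 bp
Sorted largest to smallest: 6074, 1307, 587 bp.

6074, 1307, 587 bp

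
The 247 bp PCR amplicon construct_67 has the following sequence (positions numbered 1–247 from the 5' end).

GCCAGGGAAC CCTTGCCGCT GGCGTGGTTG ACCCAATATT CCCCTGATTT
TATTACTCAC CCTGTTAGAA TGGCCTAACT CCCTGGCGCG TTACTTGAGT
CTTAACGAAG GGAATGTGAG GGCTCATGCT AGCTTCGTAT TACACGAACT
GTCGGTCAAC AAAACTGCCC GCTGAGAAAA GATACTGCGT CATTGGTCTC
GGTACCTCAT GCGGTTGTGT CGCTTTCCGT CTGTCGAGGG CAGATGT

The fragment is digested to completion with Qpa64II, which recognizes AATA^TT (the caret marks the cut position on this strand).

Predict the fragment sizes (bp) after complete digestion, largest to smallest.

209, 38 bp

The Qpa64II site (AATATT) starts at position 35.
Qpa64II cuts after base 4 of each site, so after position 38.
Linear molecule, 1 cut → 2 fragments:
  1–38 → 38 bp
  39–247 → 209 bp
Sorted largest to smallest: 209, 38 bp.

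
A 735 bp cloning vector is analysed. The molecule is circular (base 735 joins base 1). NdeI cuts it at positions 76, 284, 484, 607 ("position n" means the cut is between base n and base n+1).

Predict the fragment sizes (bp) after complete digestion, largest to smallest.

208, 204, 200, 123 bp

Circular molecule, 4 cuts → 4 fragments:
  284 − 76 = 208 bp
  484 − 284 = 200 bp
  607 − 484 = 123 bp
  wrap: 735 − 607 + 76 = 204 bp
Sorted largest to smallest: 208, 204, 200, 123 bp.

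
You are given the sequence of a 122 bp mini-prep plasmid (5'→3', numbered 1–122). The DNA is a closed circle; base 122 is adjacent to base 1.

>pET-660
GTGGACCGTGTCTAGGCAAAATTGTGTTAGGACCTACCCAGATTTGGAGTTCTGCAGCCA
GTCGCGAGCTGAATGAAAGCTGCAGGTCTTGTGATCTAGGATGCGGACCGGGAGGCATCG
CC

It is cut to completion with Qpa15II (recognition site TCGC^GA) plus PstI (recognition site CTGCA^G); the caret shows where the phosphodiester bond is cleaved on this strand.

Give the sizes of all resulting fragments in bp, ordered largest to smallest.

94, 19, 9 bp

The Qpa15II site (TCGCGA) starts at position 62.
Qpa15II cuts after base 4 of each site, so after position 65.
PstI sites (CTGCAG) start at positions 52, 80.
PstI cuts after base 5 of each site (before the last base), so after positions 56, 84.
Combined cut positions: 56, 65, 84.
Circular molecule, 3 cuts → 3 fragments:
  57–65 → 9 bp
  66–84 → 19 bp
  85–122 then 1–56 → 38 + 56 = 94 bp
Sorted largest to smallest: 94, 19, 9 bp.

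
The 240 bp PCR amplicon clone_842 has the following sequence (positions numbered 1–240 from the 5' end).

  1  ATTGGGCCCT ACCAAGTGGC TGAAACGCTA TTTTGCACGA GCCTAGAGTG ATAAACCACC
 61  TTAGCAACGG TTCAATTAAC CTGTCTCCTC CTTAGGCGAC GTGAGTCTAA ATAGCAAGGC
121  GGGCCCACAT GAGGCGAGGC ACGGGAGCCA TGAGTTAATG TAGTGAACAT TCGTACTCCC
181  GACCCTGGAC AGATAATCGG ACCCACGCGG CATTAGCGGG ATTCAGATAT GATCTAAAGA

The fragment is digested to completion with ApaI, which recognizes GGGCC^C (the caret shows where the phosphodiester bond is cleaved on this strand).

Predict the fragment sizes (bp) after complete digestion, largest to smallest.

117, 115, 8 bp

ApaI sites (GGGCCC) start at positions 4, 121.
ApaI cuts after base 5 of each site (before the last base), so after positions 8, 125.
Linear molecule, 2 cuts → 3 fragments:
  1–8 → 8 bp
  9–125 → 117 bp
  126–240 → 115 bp
Sorted largest to smallest: 117, 115, 8 bp.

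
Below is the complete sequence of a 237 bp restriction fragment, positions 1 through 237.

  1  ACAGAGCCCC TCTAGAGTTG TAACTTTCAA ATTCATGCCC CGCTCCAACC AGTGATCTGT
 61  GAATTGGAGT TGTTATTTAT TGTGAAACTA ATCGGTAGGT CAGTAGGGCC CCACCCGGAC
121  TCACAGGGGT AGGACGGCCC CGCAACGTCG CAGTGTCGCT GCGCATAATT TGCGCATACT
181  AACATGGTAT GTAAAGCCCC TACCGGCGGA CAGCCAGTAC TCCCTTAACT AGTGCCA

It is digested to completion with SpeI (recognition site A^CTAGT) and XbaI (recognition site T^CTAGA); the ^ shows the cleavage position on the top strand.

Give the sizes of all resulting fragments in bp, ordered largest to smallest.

217, 11, 9 bp

The SpeI site (ACTAGT) starts at position 228.
SpeI cuts after the first base of each site, so after position 228.
The XbaI site (TCTAGA) starts at position 11.
XbaI cuts after the first base of each site, so after position 11.
Combined cut positions: 11, 228.
Linear molecule, 2 cuts → 3 fragments:
  1–11 → 11 bp
  12–228 → 217 bp
  229–237 → 9 bp
Sorted largest to smallest: 217, 11, 9 bp.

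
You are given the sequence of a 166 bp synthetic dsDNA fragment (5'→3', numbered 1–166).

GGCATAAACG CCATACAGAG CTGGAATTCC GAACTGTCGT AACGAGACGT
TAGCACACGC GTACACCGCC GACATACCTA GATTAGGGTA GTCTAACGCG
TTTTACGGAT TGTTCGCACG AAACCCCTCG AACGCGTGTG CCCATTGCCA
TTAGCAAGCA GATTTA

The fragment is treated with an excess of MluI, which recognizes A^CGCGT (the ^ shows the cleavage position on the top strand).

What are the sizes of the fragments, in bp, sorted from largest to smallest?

MluI sites (ACGCGT) start at positions 57, 96, 132.
MluI cuts after the first base of each site, so after positions 57, 96, 132.
Linear molecule, 3 cuts → 4 fragments:
  1–57 → 57 bp
  58–96 → 39 bp
  97–132 → 36 bp
  133–166 → 34 bp
Sorted largest to smallest: 57, 39, 36, 34 bp.

57, 39, 36, 34 bp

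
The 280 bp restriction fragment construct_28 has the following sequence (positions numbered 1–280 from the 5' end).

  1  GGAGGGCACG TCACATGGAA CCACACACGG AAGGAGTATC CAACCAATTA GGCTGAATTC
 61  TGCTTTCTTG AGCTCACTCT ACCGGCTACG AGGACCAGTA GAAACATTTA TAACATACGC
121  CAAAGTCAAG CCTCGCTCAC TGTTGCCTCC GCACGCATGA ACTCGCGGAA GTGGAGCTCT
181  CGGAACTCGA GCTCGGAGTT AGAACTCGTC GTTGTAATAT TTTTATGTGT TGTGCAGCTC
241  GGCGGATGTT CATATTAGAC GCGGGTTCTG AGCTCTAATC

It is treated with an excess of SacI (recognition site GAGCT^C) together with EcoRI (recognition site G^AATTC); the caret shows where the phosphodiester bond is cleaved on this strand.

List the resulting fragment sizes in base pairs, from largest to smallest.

104, 81, 55, 19, 15, 6 bp

SacI sites (GAGCTC) start at positions 70, 174, 189, 270.
SacI cuts after base 5 of each site (before the last base), so after positions 74, 178, 193, 274.
The EcoRI site (GAATTC) starts at position 55.
EcoRI cuts after the first base of each site, so after position 55.
Combined cut positions: 55, 74, 178, 193, 274.
Linear molecule, 5 cuts → 6 fragments:
  1–55 → 55 bp
  56–74 → 19 bp
  75–178 → 104 bp
  179–193 → 15 bp
  194–274 → 81 bp
  275–280 → 6 bp
Sorted largest to smallest: 104, 81, 55, 19, 15, 6 bp.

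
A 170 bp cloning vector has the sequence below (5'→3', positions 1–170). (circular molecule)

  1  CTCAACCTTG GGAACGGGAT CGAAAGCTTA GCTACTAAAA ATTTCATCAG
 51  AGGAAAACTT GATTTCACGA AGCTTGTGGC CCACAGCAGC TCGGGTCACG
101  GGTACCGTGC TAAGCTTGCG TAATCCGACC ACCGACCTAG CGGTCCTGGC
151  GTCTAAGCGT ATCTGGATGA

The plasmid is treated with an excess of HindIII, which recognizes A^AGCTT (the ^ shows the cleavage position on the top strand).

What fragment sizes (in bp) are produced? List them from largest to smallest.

82, 46, 42 bp

HindIII sites (AAGCTT) start at positions 24, 70, 112.
HindIII cuts after the first base of each site, so after positions 24, 70, 112.
Circular molecule, 3 cuts → 3 fragments:
  25–70 → 46 bp
  71–112 → 42 bp
  113–170 then 1–24 → 58 + 24 = 82 bp
Sorted largest to smallest: 82, 46, 42 bp.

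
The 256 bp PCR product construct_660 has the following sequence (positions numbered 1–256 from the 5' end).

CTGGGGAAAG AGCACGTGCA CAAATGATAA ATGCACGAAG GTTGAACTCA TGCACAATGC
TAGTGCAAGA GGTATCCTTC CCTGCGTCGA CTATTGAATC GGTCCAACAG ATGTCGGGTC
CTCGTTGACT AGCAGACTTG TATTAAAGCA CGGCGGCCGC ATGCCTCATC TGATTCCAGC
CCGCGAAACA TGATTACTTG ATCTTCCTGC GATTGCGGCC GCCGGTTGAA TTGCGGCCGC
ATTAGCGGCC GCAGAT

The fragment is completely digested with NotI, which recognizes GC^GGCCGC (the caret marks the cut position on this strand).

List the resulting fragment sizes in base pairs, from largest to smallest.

NotI sites (GCGGCCGC) start at positions 153, 215, 233, 245.
NotI cuts after base 2 of each site, so after positions 154, 216, 234, 246.
Linear molecule, 4 cuts → 5 fragments:
  1–154 → 154 bp
  155–216 → 62 bp
  217–234 → 18 bp
  235–246 → 12 bp
  247–256 → 10 bp
Sorted largest to smallest: 154, 62, 18, 12, 10 bp.

154, 62, 18, 12, 10 bp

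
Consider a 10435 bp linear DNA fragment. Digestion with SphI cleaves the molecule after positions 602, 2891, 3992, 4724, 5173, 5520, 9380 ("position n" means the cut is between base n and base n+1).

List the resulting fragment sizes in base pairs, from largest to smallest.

Linear molecule, 7 cuts → 8 fragments:
  602 − 0 = 602 bp
  2891 − 602 = 2289 bp
  3992 − 2891 = 1101 bp
  4724 − 3992 = 732 bp
  5173 − 4724 = 449 bp
  5520 − 5173 = 347 bp
  9380 − 5520 = 3860 bp
  10435 − 9380 = 1055 bp
Sorted largest to smallest: 3860, 2289, 1101, 1055, 732, 602, 449, 347 bp.

3860, 2289, 1101, 1055, 732, 602, 449, 347 bp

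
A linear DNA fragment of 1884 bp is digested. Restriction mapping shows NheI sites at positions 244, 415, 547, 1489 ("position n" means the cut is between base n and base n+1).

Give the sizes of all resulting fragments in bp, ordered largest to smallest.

942, 395, 244, 171, 132 bp

Linear molecule, 4 cuts → 5 fragments:
  244 − 0 = 244 bp
  415 − 244 = 171 bp
  547 − 415 = 132 bp
  1489 − 547 = 942 bp
  1884 − 1489 = 395 bp
Sorted largest to smallest: 942, 395, 244, 171, 132 bp.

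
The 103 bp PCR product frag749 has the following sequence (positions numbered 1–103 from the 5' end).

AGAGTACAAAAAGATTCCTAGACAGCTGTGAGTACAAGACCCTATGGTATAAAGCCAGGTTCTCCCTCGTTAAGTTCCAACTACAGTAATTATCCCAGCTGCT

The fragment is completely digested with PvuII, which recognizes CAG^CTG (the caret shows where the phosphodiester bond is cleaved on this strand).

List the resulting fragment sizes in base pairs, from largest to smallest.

PvuII sites (CAGCTG) start at positions 23, 96.
PvuII cuts after base 3 of each site, so after positions 25, 98.
Linear molecule, 2 cuts → 3 fragments:
  1–25 → 25 bp
  26–98 → 73 bp
  99–103 → 5 bp
Sorted largest to smallest: 73, 25, 5 bp.

73, 25, 5 bp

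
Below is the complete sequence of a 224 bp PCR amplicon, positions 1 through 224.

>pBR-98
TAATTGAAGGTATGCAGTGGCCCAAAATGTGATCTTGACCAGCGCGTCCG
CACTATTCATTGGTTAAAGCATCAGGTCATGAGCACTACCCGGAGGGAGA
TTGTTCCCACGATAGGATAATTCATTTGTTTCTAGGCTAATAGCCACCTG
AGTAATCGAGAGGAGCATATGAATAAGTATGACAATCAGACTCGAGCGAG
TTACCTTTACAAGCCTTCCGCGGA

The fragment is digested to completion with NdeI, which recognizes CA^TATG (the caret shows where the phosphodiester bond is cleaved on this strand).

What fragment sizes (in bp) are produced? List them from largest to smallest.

The NdeI site (CATATG) starts at position 166.
NdeI cuts after base 2 of each site, so after position 167.
Linear molecule, 1 cut → 2 fragments:
  1–167 → 167 bp
  168–224 → 57 bp
Sorted largest to smallest: 167, 57 bp.

167, 57 bp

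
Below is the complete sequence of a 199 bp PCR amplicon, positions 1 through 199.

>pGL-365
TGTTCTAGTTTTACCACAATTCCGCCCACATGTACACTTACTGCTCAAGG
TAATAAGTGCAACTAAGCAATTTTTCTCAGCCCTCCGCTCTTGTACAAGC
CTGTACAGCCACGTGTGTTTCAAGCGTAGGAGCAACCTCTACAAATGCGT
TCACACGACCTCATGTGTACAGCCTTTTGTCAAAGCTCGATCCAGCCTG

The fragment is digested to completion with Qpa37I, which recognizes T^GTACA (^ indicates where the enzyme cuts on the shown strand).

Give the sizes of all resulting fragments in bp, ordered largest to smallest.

Qpa37I sites (TGTACA) start at positions 31, 92, 102, 166.
Qpa37I cuts after the first base of each site, so after positions 31, 92, 102, 166.
Linear molecule, 4 cuts → 5 fragments:
  1–31 → 31 bp
  32–92 → 61 bp
  93–102 → 10 bp
  103–166 → 64 bp
  167–199 → 33 bp
Sorted largest to smallest: 64, 61, 33, 31, 10 bp.

64, 61, 33, 31, 10 bp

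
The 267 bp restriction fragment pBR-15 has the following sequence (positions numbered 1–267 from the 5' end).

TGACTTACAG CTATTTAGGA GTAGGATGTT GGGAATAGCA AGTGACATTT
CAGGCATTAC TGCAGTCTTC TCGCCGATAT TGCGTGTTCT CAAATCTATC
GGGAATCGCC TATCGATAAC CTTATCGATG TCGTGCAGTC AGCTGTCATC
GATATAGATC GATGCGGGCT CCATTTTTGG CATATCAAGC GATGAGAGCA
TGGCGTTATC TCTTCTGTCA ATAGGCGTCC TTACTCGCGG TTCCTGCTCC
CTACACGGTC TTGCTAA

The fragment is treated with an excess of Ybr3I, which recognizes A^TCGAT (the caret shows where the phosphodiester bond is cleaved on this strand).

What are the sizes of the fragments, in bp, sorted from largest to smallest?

112, 109, 24, 12, 10 bp

Ybr3I sites (ATCGAT) start at positions 112, 124, 148, 158.
Ybr3I cuts after the first base of each site, so after positions 112, 124, 148, 158.
Linear molecule, 4 cuts → 5 fragments:
  1–112 → 112 bp
  113–124 → 12 bp
  125–148 → 24 bp
  149–158 → 10 bp
  159–267 → 109 bp
Sorted largest to smallest: 112, 109, 24, 12, 10 bp.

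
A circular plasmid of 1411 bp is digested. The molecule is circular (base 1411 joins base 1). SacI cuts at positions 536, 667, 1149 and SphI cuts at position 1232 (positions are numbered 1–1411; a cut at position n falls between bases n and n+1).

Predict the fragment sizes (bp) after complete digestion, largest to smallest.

715, 482, 131, 83 bp

Combined cut positions (sorted): 536, 667, 1149, 1232.
Circular molecule, 4 cuts → 4 fragments:
  667 − 536 = 131 bp
  1149 − 667 = 482 bp
  1232 − 1149 = 83 bp
  wrap: 1411 − 1232 + 536 = 715 bp
Sorted largest to smallest: 715, 482, 131, 83 bp.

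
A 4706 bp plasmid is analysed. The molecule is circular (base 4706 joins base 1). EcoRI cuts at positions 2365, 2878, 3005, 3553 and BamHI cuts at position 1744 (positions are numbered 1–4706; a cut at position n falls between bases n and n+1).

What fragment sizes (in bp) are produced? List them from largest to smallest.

2897, 621, 548, 513, 127 bp

Combined cut positions (sorted): 1744, 2365, 2878, 3005, 3553.
Circular molecule, 5 cuts → 5 fragments:
  2365 − 1744 = 621 bp
  2878 − 2365 = 513 bp
  3005 − 2878 = 127 bp
  3553 − 3005 = 548 bp
  wrap: 4706 − 3553 + 1744 = 2897 bp
Sorted largest to smallest: 2897, 621, 548, 513, 127 bp.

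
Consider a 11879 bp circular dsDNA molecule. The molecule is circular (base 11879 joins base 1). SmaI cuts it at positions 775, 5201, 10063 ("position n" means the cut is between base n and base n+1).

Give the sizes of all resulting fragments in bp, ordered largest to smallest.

4862, 4426, 2591 bp

Circular molecule, 3 cuts → 3 fragments:
  5201 − 775 = 4426 bp
  10063 − 5201 = 4862 bp
  wrap: 11879 − 10063 + 775 = 2591 bp
Sorted largest to smallest: 4862, 4426, 2591 bp.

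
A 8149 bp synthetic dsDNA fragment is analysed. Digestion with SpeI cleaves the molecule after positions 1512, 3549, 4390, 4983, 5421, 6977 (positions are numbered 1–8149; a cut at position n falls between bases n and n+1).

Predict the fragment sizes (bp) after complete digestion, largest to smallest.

Linear molecule, 6 cuts → 7 fragments:
  1512 − 0 = 1512 bp
  3549 − 1512 = 2037 bp
  4390 − 3549 = 841 bp
  4983 − 4390 = 593 bp
  5421 − 4983 = 438 bp
  6977 − 5421 = 1556 bp
  8149 − 6977 = 1172 bp
Sorted largest to smallest: 2037, 1556, 1512, 1172, 841, 593, 438 bp.

2037, 1556, 1512, 1172, 841, 593, 438 bp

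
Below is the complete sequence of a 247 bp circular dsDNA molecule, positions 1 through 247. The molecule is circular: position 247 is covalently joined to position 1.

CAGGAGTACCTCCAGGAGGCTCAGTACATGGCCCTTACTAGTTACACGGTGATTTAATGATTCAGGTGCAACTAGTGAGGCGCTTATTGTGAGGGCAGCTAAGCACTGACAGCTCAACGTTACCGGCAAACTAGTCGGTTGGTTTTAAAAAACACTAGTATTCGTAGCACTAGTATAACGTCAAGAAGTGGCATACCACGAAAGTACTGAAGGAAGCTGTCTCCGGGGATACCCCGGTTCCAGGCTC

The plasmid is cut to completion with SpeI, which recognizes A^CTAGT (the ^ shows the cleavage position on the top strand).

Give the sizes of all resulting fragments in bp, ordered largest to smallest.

115, 59, 34, 24, 15 bp

SpeI sites (ACTAGT) start at positions 37, 71, 130, 154, 169.
SpeI cuts after the first base of each site, so after positions 37, 71, 130, 154, 169.
Circular molecule, 5 cuts → 5 fragments:
  38–71 → 34 bp
  72–130 → 59 bp
  131–154 → 24 bp
  155–169 → 15 bp
  170–247 then 1–37 → 78 + 37 = 115 bp
Sorted largest to smallest: 115, 59, 34, 24, 15 bp.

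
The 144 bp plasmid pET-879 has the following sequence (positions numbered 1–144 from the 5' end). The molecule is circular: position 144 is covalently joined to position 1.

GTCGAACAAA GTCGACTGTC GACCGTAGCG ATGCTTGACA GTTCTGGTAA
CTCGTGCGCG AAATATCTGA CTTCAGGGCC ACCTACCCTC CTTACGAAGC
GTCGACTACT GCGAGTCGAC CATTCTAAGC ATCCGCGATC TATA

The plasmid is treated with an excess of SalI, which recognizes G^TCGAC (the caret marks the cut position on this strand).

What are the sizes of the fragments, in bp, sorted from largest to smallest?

83, 40, 14, 7 bp

SalI sites (GTCGAC) start at positions 11, 18, 101, 115.
SalI cuts after the first base of each site, so after positions 11, 18, 101, 115.
Circular molecule, 4 cuts → 4 fragments:
  12–18 → 7 bp
  19–101 → 83 bp
  102–115 → 14 bp
  116–144 then 1–11 → 29 + 11 = 40 bp
Sorted largest to smallest: 83, 40, 14, 7 bp.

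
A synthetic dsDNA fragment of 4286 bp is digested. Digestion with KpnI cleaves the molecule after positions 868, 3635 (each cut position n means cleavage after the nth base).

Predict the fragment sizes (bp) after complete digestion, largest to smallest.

2767, 868, 651 bp

Linear molecule, 2 cuts → 3 fragments:
  868 − 0 = 868 bp
  3635 − 868 = 2767 bp
  4286 − 3635 = 651 bp
Sorted largest to smallest: 2767, 868, 651 bp.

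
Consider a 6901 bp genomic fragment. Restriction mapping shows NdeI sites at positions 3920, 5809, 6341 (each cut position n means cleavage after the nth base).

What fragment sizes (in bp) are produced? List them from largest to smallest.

3920, 1889, 560, 532 bp

Linear molecule, 3 cuts → 4 fragments:
  3920 − 0 = 3920 bp
  5809 − 3920 = 1889 bp
  6341 − 5809 = 532 bp
  6901 − 6341 = 560 bp
Sorted largest to smallest: 3920, 1889, 560, 532 bp.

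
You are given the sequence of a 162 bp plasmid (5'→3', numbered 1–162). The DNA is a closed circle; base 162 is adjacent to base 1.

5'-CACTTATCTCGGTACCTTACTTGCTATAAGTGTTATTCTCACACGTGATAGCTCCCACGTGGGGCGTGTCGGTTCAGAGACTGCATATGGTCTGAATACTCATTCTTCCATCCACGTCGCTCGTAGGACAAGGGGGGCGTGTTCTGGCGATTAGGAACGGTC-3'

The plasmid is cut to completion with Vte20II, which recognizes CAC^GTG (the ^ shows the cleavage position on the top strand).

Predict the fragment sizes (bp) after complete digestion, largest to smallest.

Vte20II sites (CACGTG) start at positions 42, 56.
Vte20II cuts after base 3 of each site, so after positions 44, 58.
Circular molecule, 2 cuts → 2 fragments:
  45–58 → 14 bp
  59–162 then 1–44 → 104 + 44 = 148 bp
Sorted largest to smallest: 148, 14 bp.

148, 14 bp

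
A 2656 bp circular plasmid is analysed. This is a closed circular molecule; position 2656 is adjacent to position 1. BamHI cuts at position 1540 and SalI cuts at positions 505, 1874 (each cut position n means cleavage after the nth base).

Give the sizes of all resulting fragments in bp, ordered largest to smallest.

1287, 1035, 334 bp

Combined cut positions (sorted): 505, 1540, 1874.
Circular molecule, 3 cuts → 3 fragments:
  1540 − 505 = 1035 bp
  1874 − 1540 = 334 bp
  wrap: 2656 − 1874 + 505 = 1287 bp
Sorted largest to smallest: 1287, 1035, 334 bp.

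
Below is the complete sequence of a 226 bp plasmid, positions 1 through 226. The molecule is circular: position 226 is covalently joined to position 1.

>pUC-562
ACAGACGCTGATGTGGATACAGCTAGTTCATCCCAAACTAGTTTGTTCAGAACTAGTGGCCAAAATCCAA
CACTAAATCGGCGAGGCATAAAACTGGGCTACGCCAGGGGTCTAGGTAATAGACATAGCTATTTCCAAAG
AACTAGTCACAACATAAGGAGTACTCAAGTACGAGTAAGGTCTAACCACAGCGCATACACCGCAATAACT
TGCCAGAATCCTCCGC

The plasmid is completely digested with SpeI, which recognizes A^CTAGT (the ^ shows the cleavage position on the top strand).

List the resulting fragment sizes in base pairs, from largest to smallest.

121, 90, 15 bp

SpeI sites (ACTAGT) start at positions 37, 52, 142.
SpeI cuts after the first base of each site, so after positions 37, 52, 142.
Circular molecule, 3 cuts → 3 fragments:
  38–52 → 15 bp
  53–142 → 90 bp
  143–226 then 1–37 → 84 + 37 = 121 bp
Sorted largest to smallest: 121, 90, 15 bp.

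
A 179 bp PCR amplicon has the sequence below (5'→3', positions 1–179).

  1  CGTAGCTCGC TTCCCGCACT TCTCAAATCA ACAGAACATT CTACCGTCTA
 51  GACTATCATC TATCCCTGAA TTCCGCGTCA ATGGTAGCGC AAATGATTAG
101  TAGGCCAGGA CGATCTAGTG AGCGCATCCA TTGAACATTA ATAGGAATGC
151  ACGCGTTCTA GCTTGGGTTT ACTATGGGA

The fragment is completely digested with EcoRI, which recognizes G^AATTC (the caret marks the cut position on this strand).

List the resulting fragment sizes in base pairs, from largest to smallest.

The EcoRI site (GAATTC) starts at position 68.
EcoRI cuts after the first base of each site, so after position 68.
Linear molecule, 1 cut → 2 fragments:
  1–68 → 68 bp
  69–179 → 111 bp
Sorted largest to smallest: 111, 68 bp.

111, 68 bp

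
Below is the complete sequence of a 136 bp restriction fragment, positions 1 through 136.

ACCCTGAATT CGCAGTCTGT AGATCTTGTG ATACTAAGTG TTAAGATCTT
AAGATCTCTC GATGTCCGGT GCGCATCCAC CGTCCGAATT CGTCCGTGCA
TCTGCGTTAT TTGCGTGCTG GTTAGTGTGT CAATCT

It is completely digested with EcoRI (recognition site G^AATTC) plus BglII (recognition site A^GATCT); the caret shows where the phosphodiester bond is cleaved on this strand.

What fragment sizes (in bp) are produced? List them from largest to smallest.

EcoRI sites (GAATTC) start at positions 6, 86.
EcoRI cuts after the first base of each site, so after positions 6, 86.
BglII sites (AGATCT) start at positions 21, 44, 52.
BglII cuts after the first base of each site, so after positions 21, 44, 52.
Combined cut positions: 6, 21, 44, 52, 86.
Linear molecule, 5 cuts → 6 fragments:
  1–6 → 6 bp
  7–21 → 15 bp
  22–44 → 23 bp
  45–52 → 8 bp
  53–86 → 34 bp
  87–136 → 50 bp
Sorted largest to smallest: 50, 34, 23, 15, 8, 6 bp.

50, 34, 23, 15, 8, 6 bp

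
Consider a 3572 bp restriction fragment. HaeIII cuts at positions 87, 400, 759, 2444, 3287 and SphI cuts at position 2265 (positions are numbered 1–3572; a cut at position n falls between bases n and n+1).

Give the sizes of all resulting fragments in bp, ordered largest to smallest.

Combined cut positions (sorted): 87, 400, 759, 2265, 2444, 3287.
Linear molecule, 6 cuts → 7 fragments:
  87 − 0 = 87 bp
  400 − 87 = 313 bp
  759 − 400 = 359 bp
  2265 − 759 = 1506 bp
  2444 − 2265 = 179 bp
  3287 − 2444 = 843 bp
  3572 − 3287 = 285 bp
Sorted largest to smallest: 1506, 843, 359, 313, 285, 179, 87 bp.

1506, 843, 359, 313, 285, 179, 87 bp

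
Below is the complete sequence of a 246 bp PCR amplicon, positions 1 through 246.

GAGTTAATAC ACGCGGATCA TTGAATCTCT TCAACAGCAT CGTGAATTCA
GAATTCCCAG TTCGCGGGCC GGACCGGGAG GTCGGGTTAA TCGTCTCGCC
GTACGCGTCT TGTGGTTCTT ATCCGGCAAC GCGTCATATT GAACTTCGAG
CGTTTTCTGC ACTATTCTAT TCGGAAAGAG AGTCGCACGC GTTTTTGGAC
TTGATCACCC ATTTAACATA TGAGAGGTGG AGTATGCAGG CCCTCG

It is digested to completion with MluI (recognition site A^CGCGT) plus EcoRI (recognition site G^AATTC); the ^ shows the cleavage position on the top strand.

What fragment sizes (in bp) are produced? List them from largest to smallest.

MluI sites (ACGCGT) start at positions 103, 129, 187.
MluI cuts after the first base of each site, so after positions 103, 129, 187.
EcoRI sites (GAATTC) start at positions 44, 51.
EcoRI cuts after the first base of each site, so after positions 44, 51.
Combined cut positions: 44, 51, 103, 129, 187.
Linear molecule, 5 cuts → 6 fragments:
  1–44 → 44 bp
  45–51 → 7 bp
  52–103 → 52 bp
  104–129 → 26 bp
  130–187 → 58 bp
  188–246 → 59 bp
Sorted largest to smallest: 59, 58, 52, 44, 26, 7 bp.

59, 58, 52, 44, 26, 7 bp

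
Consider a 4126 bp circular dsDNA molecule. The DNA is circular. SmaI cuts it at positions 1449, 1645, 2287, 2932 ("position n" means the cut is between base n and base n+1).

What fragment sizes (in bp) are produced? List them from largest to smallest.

2643, 645, 642, 196 bp

Circular molecule, 4 cuts → 4 fragments:
  1645 − 1449 = 196 bp
  2287 − 1645 = 642 bp
  2932 − 2287 = 645 bp
  wrap: 4126 − 2932 + 1449 = 2643 bp
Sorted largest to smallest: 2643, 645, 642, 196 bp.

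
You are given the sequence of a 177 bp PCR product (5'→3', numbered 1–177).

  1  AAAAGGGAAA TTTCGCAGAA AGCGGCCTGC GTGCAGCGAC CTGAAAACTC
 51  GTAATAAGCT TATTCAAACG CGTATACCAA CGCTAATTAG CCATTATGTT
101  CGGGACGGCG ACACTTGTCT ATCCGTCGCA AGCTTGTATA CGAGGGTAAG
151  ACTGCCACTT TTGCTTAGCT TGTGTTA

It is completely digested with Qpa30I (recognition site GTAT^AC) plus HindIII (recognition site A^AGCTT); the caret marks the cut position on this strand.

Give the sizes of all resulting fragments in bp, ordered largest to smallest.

Qpa30I sites (GTATAC) start at positions 72, 136.
Qpa30I cuts after base 4 of each site, so after positions 75, 139.
HindIII sites (AAGCTT) start at positions 56, 130.
HindIII cuts after the first base of each site, so after positions 56, 130.
Combined cut positions: 56, 75, 130, 139.
Linear molecule, 4 cuts → 5 fragments:
  1–56 → 56 bp
  57–75 → 19 bp
  76–130 → 55 bp
  131–139 → 9 bp
  140–177 → 38 bp
Sorted largest to smallest: 56, 55, 38, 19, 9 bp.

56, 55, 38, 19, 9 bp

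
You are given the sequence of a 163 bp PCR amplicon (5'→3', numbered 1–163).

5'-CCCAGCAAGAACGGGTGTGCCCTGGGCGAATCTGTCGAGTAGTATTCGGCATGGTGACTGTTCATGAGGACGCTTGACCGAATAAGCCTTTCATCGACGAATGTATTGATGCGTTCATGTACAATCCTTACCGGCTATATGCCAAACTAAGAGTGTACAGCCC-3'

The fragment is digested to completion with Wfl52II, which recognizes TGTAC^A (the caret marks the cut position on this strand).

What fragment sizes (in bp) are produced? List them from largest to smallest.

Wfl52II sites (TGTACA) start at positions 118, 154.
Wfl52II cuts after base 5 of each site (before the last base), so after positions 122, 158.
Linear molecule, 2 cuts → 3 fragments:
  1–122 → 122 bp
  123–158 → 36 bp
  159–163 → 5 bp
Sorted largest to smallest: 122, 36, 5 bp.

122, 36, 5 bp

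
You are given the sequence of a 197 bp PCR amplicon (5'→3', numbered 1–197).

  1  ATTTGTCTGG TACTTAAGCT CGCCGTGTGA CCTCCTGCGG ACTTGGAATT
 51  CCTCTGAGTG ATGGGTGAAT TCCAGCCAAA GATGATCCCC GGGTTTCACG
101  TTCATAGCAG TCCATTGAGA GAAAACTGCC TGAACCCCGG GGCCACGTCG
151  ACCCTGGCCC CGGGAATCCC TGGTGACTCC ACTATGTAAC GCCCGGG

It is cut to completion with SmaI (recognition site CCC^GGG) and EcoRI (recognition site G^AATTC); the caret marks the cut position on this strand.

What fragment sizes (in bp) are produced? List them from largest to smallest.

48, 46, 33, 23, 23, 21, 3 bp

SmaI sites (CCCGGG) start at positions 88, 136, 159, 192.
SmaI cuts after base 3 of each site, so after positions 90, 138, 161, 194.
EcoRI sites (GAATTC) start at positions 46, 67.
EcoRI cuts after the first base of each site, so after positions 46, 67.
Combined cut positions: 46, 67, 90, 138, 161, 194.
Linear molecule, 6 cuts → 7 fragments:
  1–46 → 46 bp
  47–67 → 21 bp
  68–90 → 23 bp
  91–138 → 48 bp
  139–161 → 23 bp
  162–194 → 33 bp
  195–197 → 3 bp
Sorted largest to smallest: 48, 46, 33, 23, 23, 21, 3 bp.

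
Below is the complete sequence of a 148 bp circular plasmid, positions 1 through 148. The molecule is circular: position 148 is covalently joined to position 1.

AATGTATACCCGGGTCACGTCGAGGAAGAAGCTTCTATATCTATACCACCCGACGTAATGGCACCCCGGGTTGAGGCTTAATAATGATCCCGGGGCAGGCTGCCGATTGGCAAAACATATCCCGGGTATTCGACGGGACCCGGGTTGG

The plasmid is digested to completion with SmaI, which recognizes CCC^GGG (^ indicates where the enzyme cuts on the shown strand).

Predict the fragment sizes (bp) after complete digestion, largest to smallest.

56, 32, 24, 18, 18 bp

SmaI sites (CCCGGG) start at positions 9, 65, 89, 121, 139.
SmaI cuts after base 3 of each site, so after positions 11, 67, 91, 123, 141.
Circular molecule, 5 cuts → 5 fragments:
  12–67 → 56 bp
  68–91 → 24 bp
  92–123 → 32 bp
  124–141 → 18 bp
  142–148 then 1–11 → 7 + 11 = 18 bp
Sorted largest to smallest: 56, 32, 24, 18, 18 bp.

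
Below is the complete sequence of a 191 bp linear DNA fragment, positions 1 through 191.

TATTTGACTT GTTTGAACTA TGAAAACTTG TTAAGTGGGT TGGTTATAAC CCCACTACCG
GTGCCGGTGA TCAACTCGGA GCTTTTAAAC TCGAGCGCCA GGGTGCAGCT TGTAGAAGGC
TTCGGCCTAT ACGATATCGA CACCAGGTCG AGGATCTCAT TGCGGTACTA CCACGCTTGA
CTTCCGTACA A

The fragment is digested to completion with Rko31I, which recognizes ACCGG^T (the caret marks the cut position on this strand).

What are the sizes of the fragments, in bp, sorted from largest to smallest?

The Rko31I site (ACCGGT) starts at position 57.
Rko31I cuts after base 5 of each site (before the last base), so after position 61.
Linear molecule, 1 cut → 2 fragments:
  1–61 → 61 bp
  62–191 → 130 bp
Sorted largest to smallest: 130, 61 bp.

130, 61 bp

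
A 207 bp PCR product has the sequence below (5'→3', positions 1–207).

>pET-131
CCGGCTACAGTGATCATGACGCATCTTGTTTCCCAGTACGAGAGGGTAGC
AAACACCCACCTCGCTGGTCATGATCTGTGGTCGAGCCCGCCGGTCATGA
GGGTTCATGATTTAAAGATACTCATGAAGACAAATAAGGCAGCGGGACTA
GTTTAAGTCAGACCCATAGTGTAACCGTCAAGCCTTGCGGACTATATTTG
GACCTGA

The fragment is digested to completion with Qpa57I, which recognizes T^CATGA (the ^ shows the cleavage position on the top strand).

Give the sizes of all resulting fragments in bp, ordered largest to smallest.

Qpa57I sites (TCATGA) start at positions 14, 69, 95, 105, 122.
Qpa57I cuts after the first base of each site, so after positions 14, 69, 95, 105, 122.
Linear molecule, 5 cuts → 6 fragments:
  1–14 → 14 bp
  15–69 → 55 bp
  70–95 → 26 bp
  96–105 → 10 bp
  106–122 → 17 bp
  123–207 → 85 bp
Sorted largest to smallest: 85, 55, 26, 17, 14, 10 bp.

85, 55, 26, 17, 14, 10 bp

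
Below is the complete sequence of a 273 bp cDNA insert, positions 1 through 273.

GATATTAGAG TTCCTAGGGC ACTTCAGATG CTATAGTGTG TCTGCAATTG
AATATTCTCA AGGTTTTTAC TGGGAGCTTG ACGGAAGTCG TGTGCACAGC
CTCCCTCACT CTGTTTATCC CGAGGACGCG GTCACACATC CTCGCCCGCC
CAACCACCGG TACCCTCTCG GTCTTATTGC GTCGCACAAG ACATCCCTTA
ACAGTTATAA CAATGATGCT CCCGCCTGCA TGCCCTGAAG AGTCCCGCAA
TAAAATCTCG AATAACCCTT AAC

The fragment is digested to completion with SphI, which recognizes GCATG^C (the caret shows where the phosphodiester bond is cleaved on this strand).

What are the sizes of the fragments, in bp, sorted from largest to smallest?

The SphI site (GCATGC) starts at position 228.
SphI cuts after base 5 of each site (before the last base), so after position 232.
Linear molecule, 1 cut → 2 fragments:
  1–232 → 232 bp
  233–273 → 41 bp
Sorted largest to smallest: 232, 41 bp.

232, 41 bp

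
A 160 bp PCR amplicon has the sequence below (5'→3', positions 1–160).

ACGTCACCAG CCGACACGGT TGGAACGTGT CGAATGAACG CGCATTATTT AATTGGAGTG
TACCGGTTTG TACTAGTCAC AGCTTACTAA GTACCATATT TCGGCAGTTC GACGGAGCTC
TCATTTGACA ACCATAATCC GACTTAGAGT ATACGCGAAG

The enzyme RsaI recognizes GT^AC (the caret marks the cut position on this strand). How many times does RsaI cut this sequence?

GTAC occurs starting at positions 60, 70, 91.
RsaI cuts at 3 sites.

3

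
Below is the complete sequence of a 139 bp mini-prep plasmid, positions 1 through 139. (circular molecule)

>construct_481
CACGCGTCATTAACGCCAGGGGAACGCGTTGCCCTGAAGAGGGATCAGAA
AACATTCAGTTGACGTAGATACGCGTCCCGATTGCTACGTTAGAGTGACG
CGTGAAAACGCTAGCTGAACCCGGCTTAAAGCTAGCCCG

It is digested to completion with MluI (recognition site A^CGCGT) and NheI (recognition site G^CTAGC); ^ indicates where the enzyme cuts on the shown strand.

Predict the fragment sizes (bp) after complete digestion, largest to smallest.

MluI sites (ACGCGT) start at positions 2, 24, 71, 98.
MluI cuts after the first base of each site, so after positions 2, 24, 71, 98.
NheI sites (GCTAGC) start at positions 110, 131.
NheI cuts after the first base of each site, so after positions 110, 131.
Combined cut positions: 2, 24, 71, 98, 110, 131.
Circular molecule, 6 cuts → 6 fragments:
  3–24 → 22 bp
  25–71 → 47 bp
  72–98 → 27 bp
  99–110 → 12 bp
  111–131 → 21 bp
  132–139 then 1–2 → 8 + 2 = 10 bp
Sorted largest to smallest: 47, 27, 22, 21, 12, 10 bp.

47, 27, 22, 21, 12, 10 bp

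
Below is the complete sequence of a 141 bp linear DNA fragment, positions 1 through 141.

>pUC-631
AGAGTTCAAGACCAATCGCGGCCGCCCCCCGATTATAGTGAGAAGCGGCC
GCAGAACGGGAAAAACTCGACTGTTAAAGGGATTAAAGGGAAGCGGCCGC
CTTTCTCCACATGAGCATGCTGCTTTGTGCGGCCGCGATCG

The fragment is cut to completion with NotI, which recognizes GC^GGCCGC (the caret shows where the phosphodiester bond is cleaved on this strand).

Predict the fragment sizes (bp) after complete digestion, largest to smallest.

48, 36, 27, 19, 11 bp

NotI sites (GCGGCCGC) start at positions 18, 45, 93, 129.
NotI cuts after base 2 of each site, so after positions 19, 46, 94, 130.
Linear molecule, 4 cuts → 5 fragments:
  1–19 → 19 bp
  20–46 → 27 bp
  47–94 → 48 bp
  95–130 → 36 bp
  131–141 → 11 bp
Sorted largest to smallest: 48, 36, 27, 19, 11 bp.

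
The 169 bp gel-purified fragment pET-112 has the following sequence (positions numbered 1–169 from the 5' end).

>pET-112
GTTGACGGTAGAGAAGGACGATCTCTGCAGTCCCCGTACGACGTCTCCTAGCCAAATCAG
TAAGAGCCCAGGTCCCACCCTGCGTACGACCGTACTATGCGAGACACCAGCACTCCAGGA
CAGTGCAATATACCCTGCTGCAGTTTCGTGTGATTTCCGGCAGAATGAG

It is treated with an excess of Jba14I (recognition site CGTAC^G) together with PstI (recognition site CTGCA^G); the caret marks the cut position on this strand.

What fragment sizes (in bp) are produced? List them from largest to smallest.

Jba14I sites (CGTACG) start at positions 35, 83.
Jba14I cuts after base 5 of each site (before the last base), so after positions 39, 87.
PstI sites (CTGCAG) start at positions 25, 138.
PstI cuts after base 5 of each site (before the last base), so after positions 29, 142.
Combined cut positions: 29, 39, 87, 142.
Linear molecule, 4 cuts → 5 fragments:
  1–29 → 29 bp
  30–39 → 10 bp
  40–87 → 48 bp
  88–142 → 55 bp
  143–169 → 27 bp
Sorted largest to smallest: 55, 48, 29, 27, 10 bp.

55, 48, 29, 27, 10 bp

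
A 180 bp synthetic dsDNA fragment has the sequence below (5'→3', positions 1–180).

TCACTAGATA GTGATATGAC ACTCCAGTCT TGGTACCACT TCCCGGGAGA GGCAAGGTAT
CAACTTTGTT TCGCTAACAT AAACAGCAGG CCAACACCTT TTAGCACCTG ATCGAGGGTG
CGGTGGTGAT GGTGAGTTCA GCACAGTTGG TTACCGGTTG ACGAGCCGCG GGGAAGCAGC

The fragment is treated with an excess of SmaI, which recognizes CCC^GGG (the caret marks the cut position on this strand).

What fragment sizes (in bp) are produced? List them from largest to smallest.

The SmaI site (CCCGGG) starts at position 42.
SmaI cuts after base 3 of each site, so after position 44.
Linear molecule, 1 cut → 2 fragments:
  1–44 → 44 bp
  45–180 → 136 bp
Sorted largest to smallest: 136, 44 bp.

136, 44 bp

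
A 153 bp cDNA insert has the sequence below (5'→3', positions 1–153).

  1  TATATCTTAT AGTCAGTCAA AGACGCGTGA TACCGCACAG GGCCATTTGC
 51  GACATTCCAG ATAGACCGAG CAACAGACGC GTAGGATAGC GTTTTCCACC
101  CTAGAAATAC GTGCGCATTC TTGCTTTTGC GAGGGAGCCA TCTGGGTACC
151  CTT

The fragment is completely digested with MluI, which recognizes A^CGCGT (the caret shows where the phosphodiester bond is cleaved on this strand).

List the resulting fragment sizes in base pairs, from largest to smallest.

MluI sites (ACGCGT) start at positions 23, 77.
MluI cuts after the first base of each site, so after positions 23, 77.
Linear molecule, 2 cuts → 3 fragments:
  1–23 → 23 bp
  24–77 → 54 bp
  78–153 → 76 bp
Sorted largest to smallest: 76, 54, 23 bp.

76, 54, 23 bp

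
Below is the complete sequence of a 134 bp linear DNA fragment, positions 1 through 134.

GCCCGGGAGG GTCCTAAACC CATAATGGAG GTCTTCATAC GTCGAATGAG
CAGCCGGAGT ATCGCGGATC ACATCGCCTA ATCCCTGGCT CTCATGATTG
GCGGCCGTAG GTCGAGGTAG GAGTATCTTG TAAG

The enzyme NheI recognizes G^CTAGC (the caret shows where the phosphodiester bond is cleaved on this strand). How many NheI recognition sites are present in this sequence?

No occurrence of GCTAGC is present in the sequence.
NheI does not cut: 0 sites.

0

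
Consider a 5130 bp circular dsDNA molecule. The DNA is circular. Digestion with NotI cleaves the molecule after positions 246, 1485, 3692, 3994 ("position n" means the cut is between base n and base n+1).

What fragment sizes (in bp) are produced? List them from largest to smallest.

Circular molecule, 4 cuts → 4 fragments:
  1485 − 246 = 1239 bp
  3692 − 1485 = 2207 bp
  3994 − 3692 = 302 bp
  wrap: 5130 − 3994 + 246 = 1382 bp
Sorted largest to smallest: 2207, 1382, 1239, 302 bp.

2207, 1382, 1239, 302 bp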